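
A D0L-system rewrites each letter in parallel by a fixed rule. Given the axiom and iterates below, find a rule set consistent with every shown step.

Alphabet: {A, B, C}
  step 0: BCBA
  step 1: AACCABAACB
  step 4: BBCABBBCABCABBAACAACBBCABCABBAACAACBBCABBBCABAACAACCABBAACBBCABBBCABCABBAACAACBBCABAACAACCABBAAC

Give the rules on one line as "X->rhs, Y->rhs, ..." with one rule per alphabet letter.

A->B, B->AAC, C->CAB

  step 0 ⇒ step 1: BCBA ⇒ AAC·CAB·AAC·B
    A ↦ B
    B ↦ AAC
    C ↦ CAB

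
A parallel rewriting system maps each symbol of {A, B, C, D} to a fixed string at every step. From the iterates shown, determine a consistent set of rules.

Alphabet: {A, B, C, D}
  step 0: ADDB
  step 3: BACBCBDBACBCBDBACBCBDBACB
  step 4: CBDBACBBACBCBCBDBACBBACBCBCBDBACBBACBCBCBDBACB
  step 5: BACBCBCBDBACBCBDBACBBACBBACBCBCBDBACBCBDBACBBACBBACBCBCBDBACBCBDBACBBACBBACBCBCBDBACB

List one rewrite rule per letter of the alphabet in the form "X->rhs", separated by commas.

  step 4 ⇒ step 5: CBDBACBBACBCBCBDBACBBACBCBCBDBACBBACBCBCBDBACB ⇒ BA·CB·CB·CB·D·BA·CB·CB·D·BA·CB·BA·CB·BA·CB·CB·CB·D·BA·CB·CB·D·BA·CB·BA·CB·BA·CB·CB·CB·D·BA·CB·CB·D·BA·CB·BA·CB·BA·CB·CB·CB·D·BA·CB
    A ↦ D
    B ↦ CB
    C ↦ BA
    D ↦ CB

A->D, B->CB, C->BA, D->CB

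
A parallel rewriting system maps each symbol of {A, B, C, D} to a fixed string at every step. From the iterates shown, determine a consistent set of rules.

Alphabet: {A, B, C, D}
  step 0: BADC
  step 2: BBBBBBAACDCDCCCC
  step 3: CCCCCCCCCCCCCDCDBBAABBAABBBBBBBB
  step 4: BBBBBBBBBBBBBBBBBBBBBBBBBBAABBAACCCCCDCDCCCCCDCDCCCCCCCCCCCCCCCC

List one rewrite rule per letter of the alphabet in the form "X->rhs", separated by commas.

A->CD, B->CC, C->BB, D->AA

  step 3 ⇒ step 4: CCCCCCCCCCCCCDCDBBAABBAABBBBBBBB ⇒ BB·BB·BB·BB·BB·BB·BB·BB·BB·BB·BB·BB·BB·AA·BB·AA·CC·CC·CD·CD·CC·CC·CD·CD·CC·CC·CC·CC·CC·CC·CC·CC
    A ↦ CD
    B ↦ CC
    C ↦ BB
    D ↦ AA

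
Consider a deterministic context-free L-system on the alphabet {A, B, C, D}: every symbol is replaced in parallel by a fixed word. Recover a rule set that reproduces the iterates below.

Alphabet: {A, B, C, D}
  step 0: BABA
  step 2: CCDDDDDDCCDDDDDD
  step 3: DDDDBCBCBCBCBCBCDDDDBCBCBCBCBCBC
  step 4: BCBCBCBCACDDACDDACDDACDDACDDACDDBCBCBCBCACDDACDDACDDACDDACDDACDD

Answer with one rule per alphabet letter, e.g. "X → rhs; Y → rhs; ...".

  step 3 ⇒ step 4: DDDDBCBCBCBCBCBCDDDDBCBCBCBCBCBC ⇒ BC·BC·BC·BC·AC·DD·AC·DD·AC·DD·AC·DD·AC·DD·AC·DD·BC·BC·BC·BC·AC·DD·AC·DD·AC·DD·AC·DD·AC·DD·AC·DD
    B ↦ AC
    C ↦ DD
    D ↦ BC
    A ↦ CC  (constrained at step 0)

A->CC, B->AC, C->DD, D->BC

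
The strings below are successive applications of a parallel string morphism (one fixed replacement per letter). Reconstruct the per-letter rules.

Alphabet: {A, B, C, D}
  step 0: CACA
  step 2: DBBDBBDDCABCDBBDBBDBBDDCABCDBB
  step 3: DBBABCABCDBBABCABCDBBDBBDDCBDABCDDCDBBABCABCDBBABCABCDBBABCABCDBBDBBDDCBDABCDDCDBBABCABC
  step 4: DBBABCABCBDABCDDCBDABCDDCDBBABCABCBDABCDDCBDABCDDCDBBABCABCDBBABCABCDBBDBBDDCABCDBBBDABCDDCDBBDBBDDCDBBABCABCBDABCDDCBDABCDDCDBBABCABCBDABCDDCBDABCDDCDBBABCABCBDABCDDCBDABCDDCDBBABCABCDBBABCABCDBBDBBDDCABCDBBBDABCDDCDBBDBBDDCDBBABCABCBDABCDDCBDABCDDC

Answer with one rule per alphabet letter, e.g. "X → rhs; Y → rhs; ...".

  step 3 ⇒ step 4: DBBABCABCDBBABCABCDBBDBBDDCBDABCDDCDBBABCABCDBBABCABCDBBABCABCDBBDBBDDCBDABCDDCDBBABCABC ⇒ DBB·ABC·ABC·BD·ABC·DDC·BD·ABC·DDC·DBB·ABC·ABC·BD·ABC·DDC·BD·ABC·DDC·DBB·ABC·ABC·DBB·ABC·ABC·DBB·DBB·DDC·ABC·DBB·BD·ABC·DDC·DBB·DBB·DDC·DBB·ABC·ABC·BD·ABC·DDC·BD·ABC·DDC·DBB·ABC·ABC·BD·ABC·DDC·BD·ABC·DDC·DBB·ABC·ABC·BD·ABC·DDC·BD·ABC·DDC·DBB·ABC·ABC·DBB·ABC·ABC·DBB·DBB·DDC·ABC·DBB·BD·ABC·DDC·DBB·DBB·DDC·DBB·ABC·ABC·BD·ABC·DDC·BD·ABC·DDC
    A ↦ BD
    B ↦ ABC
    C ↦ DDC
    D ↦ DBB

A->BD, B->ABC, C->DDC, D->DBB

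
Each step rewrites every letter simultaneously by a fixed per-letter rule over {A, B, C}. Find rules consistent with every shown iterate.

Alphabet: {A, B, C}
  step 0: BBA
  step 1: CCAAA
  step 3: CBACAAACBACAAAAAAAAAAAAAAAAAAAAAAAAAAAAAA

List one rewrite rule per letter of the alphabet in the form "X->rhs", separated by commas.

A->AAA, B->C, C->CBA

  step 0 ⇒ step 1: BBA ⇒ C·C·AAA
    A ↦ AAA
    B ↦ C
    C ↦ CBA  (constrained at step 1)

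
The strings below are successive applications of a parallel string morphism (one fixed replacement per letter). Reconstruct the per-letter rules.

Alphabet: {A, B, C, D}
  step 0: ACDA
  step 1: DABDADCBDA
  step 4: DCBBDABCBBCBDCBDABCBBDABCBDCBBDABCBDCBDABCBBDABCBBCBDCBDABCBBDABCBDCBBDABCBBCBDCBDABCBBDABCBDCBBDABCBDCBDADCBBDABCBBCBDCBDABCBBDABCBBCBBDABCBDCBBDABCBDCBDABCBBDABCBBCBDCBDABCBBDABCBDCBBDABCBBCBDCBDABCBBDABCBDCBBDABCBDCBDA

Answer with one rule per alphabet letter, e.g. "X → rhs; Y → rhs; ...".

  step 0 ⇒ step 1: ACDA ⇒ DA·BDA·DCB·DA
    A ↦ DA
    C ↦ BDA
    D ↦ DCB
    B ↦ BCB  (constrained at step 1)

A->DA, B->BCB, C->BDA, D->DCB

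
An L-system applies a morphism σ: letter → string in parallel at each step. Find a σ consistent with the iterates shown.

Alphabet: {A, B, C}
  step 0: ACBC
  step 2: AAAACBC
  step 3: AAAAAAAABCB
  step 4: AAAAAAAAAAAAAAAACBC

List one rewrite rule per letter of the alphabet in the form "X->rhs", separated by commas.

A->AA, B->C, C->B

  step 3 ⇒ step 4: AAAAAAAABCB ⇒ AA·AA·AA·AA·AA·AA·AA·AA·C·B·C
    A ↦ AA
    B ↦ C
    C ↦ B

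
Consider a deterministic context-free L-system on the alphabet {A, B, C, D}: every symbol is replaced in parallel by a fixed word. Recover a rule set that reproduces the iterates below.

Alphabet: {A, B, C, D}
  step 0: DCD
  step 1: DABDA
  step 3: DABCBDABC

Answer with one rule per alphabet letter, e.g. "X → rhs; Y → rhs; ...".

  step 0 ⇒ step 1: DCD ⇒ DA·B·DA
    C ↦ B
    D ↦ DA
    A ↦ B  (constrained at step 1)
    B ↦ C  (constrained at step 1)

A->B, B->C, C->B, D->DA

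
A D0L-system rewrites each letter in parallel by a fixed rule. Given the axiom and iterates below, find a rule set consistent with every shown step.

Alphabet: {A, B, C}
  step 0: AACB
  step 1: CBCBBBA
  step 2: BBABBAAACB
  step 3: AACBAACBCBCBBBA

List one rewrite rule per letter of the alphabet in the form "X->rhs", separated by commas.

A->CB, B->A, C->BB

  step 2 ⇒ step 3: BBABBAAACB ⇒ A·A·CB·A·A·CB·CB·CB·BB·A
    A ↦ CB
    B ↦ A
    C ↦ BB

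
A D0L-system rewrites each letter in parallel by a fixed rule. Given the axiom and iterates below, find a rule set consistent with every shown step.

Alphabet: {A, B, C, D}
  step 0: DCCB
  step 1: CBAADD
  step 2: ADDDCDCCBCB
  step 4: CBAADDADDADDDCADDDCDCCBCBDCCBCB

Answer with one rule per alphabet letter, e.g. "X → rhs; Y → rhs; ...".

  step 1 ⇒ step 2: CBAADD ⇒ A·DD·DC·DC·CB·CB
    A ↦ DC
    B ↦ DD
    C ↦ A
    D ↦ CB

A->DC, B->DD, C->A, D->CB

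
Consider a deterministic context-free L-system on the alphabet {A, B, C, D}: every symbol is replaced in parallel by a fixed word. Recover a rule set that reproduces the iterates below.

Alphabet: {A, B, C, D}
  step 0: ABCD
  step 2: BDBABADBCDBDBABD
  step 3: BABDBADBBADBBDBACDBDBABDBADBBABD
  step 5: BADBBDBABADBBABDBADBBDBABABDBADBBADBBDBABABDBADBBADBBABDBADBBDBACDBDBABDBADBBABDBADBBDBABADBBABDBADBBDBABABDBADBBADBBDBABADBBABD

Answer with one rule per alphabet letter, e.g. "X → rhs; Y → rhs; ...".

  step 2 ⇒ step 3: BDBABADBCDBDBABD ⇒ BA·BD·BA·DB·BA·DB·BD·BA·CD·BD·BA·BD·BA·DB·BA·BD
    A ↦ DB
    B ↦ BA
    C ↦ CD
    D ↦ BD

A->DB, B->BA, C->CD, D->BD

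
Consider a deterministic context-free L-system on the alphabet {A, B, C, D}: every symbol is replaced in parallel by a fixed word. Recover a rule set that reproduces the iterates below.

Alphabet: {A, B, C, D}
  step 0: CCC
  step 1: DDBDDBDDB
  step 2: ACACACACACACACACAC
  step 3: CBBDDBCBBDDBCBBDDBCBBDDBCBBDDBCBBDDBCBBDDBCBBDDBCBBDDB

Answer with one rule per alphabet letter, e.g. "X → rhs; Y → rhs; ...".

  step 2 ⇒ step 3: ACACACACACACACACAC ⇒ CBB·DDB·CBB·DDB·CBB·DDB·CBB·DDB·CBB·DDB·CBB·DDB·CBB·DDB·CBB·DDB·CBB·DDB
    A ↦ CBB
    C ↦ DDB
  step 1 ⇒ step 2: DDBDDBDDB ⇒ AC·AC·AC·AC·AC·AC·AC·AC·AC
    B ↦ AC
  step 1 ⇒ step 2: DDBDDBDDB ⇒ AC·AC·AC·AC·AC·AC·AC·AC·AC
    D ↦ AC

A->CBB, B->AC, C->DDB, D->AC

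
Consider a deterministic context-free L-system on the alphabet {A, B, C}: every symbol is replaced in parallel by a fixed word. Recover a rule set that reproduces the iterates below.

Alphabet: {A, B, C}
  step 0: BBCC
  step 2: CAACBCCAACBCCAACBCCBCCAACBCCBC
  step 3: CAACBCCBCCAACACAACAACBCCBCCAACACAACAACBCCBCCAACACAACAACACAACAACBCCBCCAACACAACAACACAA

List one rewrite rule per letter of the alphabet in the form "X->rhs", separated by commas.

  step 2 ⇒ step 3: CAACBCCAACBCCAACBCCBCCAACBCCBC ⇒ CAA·CBC·CBC·CAA·CA·CAA·CAA·CBC·CBC·CAA·CA·CAA·CAA·CBC·CBC·CAA·CA·CAA·CAA·CA·CAA·CAA·CBC·CBC·CAA·CA·CAA·CAA·CA·CAA
    A ↦ CBC
    B ↦ CA
    C ↦ CAA

A->CBC, B->CA, C->CAA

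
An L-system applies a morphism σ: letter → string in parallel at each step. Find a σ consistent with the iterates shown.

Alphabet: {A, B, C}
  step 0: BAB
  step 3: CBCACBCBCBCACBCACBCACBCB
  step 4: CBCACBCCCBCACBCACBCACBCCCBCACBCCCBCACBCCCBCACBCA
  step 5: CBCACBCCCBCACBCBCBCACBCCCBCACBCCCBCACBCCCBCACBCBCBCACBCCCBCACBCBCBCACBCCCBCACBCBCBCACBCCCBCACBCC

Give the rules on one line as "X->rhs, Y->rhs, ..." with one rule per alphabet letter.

  step 4 ⇒ step 5: CBCACBCCCBCACBCACBCACBCCCBCACBCCCBCACBCCCBCACBCA ⇒ CB·CA·CB·CC·CB·CA·CB·CB·CB·CA·CB·CC·CB·CA·CB·CC·CB·CA·CB·CC·CB·CA·CB·CB·CB·CA·CB·CC·CB·CA·CB·CB·CB·CA·CB·CC·CB·CA·CB·CB·CB·CA·CB·CC·CB·CA·CB·CC
    A ↦ CC
    B ↦ CA
    C ↦ CB

A->CC, B->CA, C->CB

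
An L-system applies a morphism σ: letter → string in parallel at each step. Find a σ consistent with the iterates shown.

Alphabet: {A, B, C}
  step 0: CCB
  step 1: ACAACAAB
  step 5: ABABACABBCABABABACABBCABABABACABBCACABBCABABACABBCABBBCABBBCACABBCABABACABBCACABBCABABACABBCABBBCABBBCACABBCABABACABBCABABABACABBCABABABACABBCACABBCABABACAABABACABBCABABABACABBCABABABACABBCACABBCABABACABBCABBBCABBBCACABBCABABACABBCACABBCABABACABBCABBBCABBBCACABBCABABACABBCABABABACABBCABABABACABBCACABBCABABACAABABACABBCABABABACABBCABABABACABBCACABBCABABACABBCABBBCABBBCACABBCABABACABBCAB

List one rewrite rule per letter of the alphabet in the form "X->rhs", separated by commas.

A->BBC, B->AB, C->ACA

  step 0 ⇒ step 1: CCB ⇒ ACA·ACA·AB
    B ↦ AB
    C ↦ ACA
    A ↦ BBC  (constrained at step 1)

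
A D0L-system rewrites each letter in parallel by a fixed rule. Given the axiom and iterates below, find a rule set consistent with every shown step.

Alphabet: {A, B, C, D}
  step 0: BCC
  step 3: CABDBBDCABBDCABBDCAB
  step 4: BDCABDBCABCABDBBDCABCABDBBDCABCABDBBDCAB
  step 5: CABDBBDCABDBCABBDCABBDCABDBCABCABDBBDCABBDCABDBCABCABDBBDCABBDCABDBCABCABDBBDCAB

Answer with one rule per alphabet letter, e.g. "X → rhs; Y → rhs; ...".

A->D, B->CAB, C->B, D->DB

  step 4 ⇒ step 5: BDCABDBCABCABDBBDCABCABDBBDCABCABDBBDCAB ⇒ CAB·DB·B·D·CAB·DB·CAB·B·D·CAB·B·D·CAB·DB·CAB·CAB·DB·B·D·CAB·B·D·CAB·DB·CAB·CAB·DB·B·D·CAB·B·D·CAB·DB·CAB·CAB·DB·B·D·CAB
    A ↦ D
    B ↦ CAB
    C ↦ B
    D ↦ DB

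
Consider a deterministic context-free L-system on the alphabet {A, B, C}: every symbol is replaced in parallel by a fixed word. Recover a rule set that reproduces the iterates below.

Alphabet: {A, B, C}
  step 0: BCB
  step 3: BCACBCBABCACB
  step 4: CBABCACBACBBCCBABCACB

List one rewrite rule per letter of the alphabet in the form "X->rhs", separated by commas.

A->BC, B->CB, C->A

  step 3 ⇒ step 4: BCACBCBABCACB ⇒ CB·A·BC·A·CB·A·CB·BC·CB·A·BC·A·CB
    A ↦ BC
    B ↦ CB
    C ↦ A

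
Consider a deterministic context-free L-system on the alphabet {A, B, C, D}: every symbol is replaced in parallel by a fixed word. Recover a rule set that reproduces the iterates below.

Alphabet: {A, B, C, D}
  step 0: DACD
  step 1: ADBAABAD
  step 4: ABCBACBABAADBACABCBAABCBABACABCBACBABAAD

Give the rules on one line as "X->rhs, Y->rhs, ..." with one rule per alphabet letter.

A->BA, B->C, C->AB, D->AD

  step 0 ⇒ step 1: DACD ⇒ AD·BA·AB·AD
    A ↦ BA
    C ↦ AB
    D ↦ AD
    B ↦ C  (constrained at step 1)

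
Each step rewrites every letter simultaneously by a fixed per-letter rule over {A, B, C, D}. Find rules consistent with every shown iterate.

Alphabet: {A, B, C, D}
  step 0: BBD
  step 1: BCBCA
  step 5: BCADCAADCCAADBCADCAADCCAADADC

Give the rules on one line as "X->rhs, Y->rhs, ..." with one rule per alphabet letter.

A->C, B->BC, C->AD, D->A

  step 0 ⇒ step 1: BBD ⇒ BC·BC·A
    B ↦ BC
    D ↦ A
    A ↦ C  (constrained at step 1)
    C ↦ AD  (constrained at step 1)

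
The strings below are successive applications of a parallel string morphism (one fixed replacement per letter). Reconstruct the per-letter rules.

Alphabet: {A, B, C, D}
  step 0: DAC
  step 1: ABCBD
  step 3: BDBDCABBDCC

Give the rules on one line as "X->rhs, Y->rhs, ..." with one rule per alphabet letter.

  step 0 ⇒ step 1: DAC ⇒ AB·C·BD
    A ↦ C
    C ↦ BD
    D ↦ AB
    B ↦ C  (constrained at step 1)

A->C, B->C, C->BD, D->AB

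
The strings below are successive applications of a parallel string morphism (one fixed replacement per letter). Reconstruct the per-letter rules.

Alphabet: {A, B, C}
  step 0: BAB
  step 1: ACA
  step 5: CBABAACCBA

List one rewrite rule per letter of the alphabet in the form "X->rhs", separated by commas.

A->C, B->A, C->BA

  step 0 ⇒ step 1: BAB ⇒ A·C·A
    A ↦ C
    B ↦ A
    C ↦ BA  (constrained at step 1)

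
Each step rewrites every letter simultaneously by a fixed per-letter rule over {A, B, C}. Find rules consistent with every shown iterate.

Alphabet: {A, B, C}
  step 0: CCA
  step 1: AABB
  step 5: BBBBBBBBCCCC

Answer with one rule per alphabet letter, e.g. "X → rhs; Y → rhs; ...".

  step 0 ⇒ step 1: CCA ⇒ A·A·BB
    A ↦ BB
    C ↦ A
    B ↦ C  (constrained at step 1)

A->BB, B->C, C->A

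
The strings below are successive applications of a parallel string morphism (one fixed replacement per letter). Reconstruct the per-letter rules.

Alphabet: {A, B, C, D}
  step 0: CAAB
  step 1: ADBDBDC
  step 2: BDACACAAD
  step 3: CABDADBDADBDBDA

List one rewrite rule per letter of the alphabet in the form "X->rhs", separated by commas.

  step 2 ⇒ step 3: BDACACAAD ⇒ C·A·BD·AD·BD·AD·BD·BD·A
    A ↦ BD
    B ↦ C
    C ↦ AD
    D ↦ A

A->BD, B->C, C->AD, D->A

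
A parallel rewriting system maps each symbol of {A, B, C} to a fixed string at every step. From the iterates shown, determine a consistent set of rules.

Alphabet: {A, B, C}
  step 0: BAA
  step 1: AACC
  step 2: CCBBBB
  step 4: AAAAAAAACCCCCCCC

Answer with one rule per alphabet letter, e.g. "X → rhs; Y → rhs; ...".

  step 1 ⇒ step 2: AACC ⇒ C·C·BB·BB
    A ↦ C
    C ↦ BB
  step 0 ⇒ step 1: BAA ⇒ AA·C·C
    B ↦ AA

A->C, B->AA, C->BB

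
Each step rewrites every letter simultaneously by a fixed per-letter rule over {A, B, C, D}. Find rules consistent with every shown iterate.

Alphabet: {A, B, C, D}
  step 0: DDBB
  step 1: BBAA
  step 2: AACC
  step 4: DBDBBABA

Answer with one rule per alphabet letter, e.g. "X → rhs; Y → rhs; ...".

A->C, B->A, C->DB, D->B

  step 1 ⇒ step 2: BBAA ⇒ A·A·C·C
    A ↦ C
    B ↦ A
    C ↦ DB  (constrained at step 2)
  step 0 ⇒ step 1: DDBB ⇒ B·B·A·A
    D ↦ B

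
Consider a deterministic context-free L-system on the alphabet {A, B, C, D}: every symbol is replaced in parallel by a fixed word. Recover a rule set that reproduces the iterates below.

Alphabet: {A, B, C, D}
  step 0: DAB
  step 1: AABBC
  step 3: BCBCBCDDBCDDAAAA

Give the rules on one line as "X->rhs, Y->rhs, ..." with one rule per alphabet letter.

  step 0 ⇒ step 1: DAB ⇒ AA·B·BC
    A ↦ B
    B ↦ BC
    D ↦ AA
    C ↦ DD  (constrained at step 1)

A->B, B->BC, C->DD, D->AA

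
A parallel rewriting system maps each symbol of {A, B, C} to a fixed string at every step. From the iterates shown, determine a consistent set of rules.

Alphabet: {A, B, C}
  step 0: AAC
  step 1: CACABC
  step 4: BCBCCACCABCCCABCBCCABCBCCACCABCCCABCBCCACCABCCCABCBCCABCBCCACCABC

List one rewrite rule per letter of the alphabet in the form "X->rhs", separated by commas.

  step 0 ⇒ step 1: AAC ⇒ CA·CA·BC
    A ↦ CA
    C ↦ BC
    B ↦ CCA  (constrained at step 1)

A->CA, B->CCA, C->BC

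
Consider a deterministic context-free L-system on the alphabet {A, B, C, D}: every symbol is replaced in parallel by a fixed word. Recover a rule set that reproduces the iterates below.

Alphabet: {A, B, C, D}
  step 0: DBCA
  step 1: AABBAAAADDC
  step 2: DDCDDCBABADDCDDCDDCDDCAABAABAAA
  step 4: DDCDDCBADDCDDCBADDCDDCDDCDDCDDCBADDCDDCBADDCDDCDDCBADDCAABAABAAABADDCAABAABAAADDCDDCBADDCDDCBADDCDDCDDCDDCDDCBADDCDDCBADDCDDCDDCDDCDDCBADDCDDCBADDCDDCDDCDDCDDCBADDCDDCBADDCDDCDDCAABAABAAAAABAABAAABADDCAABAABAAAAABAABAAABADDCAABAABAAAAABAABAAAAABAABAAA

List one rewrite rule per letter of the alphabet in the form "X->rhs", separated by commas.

A->DDC, B->BA, C->AAA, D->AAB

  step 1 ⇒ step 2: AABBAAAADDC ⇒ DDC·DDC·BA·BA·DDC·DDC·DDC·DDC·AAB·AAB·AAA
    A ↦ DDC
    B ↦ BA
    C ↦ AAA
    D ↦ AAB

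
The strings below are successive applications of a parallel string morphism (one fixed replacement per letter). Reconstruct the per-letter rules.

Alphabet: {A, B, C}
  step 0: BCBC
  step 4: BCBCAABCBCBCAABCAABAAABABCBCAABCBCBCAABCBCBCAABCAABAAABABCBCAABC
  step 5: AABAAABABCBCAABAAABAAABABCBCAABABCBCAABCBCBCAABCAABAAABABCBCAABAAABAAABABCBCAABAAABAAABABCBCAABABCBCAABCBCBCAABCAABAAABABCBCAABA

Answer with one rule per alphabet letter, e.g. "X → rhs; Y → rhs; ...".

  step 4 ⇒ step 5: BCBCAABCBCBCAABCAABAAABABCBCAABCBCBCAABCBCBCAABCAABAAABABCBCAABC ⇒ AA·BA·AA·BA·BC·BC·AA·BA·AA·BA·AA·BA·BC·BC·AA·BA·BC·BC·AA·BC·BC·BC·AA·BC·AA·BA·AA·BA·BC·BC·AA·BA·AA·BA·AA·BA·BC·BC·AA·BA·AA·BA·AA·BA·BC·BC·AA·BA·BC·BC·AA·BC·BC·BC·AA·BC·AA·BA·AA·BA·BC·BC·AA·BA
    A ↦ BC
    B ↦ AA
    C ↦ BA

A->BC, B->AA, C->BA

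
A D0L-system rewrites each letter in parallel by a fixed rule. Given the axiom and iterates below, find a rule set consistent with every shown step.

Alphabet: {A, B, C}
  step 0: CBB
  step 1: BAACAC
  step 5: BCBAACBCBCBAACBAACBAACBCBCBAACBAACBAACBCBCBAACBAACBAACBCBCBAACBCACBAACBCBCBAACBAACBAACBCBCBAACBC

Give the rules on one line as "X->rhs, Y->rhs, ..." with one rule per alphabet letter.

  step 0 ⇒ step 1: CBB ⇒ BA·AC·AC
    B ↦ AC
    C ↦ BA
    A ↦ BC  (constrained at step 1)

A->BC, B->AC, C->BA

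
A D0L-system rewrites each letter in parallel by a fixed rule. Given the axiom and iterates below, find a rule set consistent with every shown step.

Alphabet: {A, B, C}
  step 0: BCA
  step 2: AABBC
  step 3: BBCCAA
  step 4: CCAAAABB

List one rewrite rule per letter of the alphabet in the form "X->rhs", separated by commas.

  step 3 ⇒ step 4: BBCCAA ⇒ C·C·AA·AA·B·B
    A ↦ B
    B ↦ C
    C ↦ AA

A->B, B->C, C->AA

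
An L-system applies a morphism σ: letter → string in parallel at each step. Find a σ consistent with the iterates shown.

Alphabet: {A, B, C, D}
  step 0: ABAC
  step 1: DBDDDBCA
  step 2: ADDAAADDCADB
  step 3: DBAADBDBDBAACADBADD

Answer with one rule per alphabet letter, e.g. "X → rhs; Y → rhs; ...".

A->DB, B->DD, C->CA, D->A

  step 2 ⇒ step 3: ADDAAADDCADB ⇒ DB·A·A·DB·DB·DB·A·A·CA·DB·A·DD
    A ↦ DB
    B ↦ DD
    C ↦ CA
    D ↦ A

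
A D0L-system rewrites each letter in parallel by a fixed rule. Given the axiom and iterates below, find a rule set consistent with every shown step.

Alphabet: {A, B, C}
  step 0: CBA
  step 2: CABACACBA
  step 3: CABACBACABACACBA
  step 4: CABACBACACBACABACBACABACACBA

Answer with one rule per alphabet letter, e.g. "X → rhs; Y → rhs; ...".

A->BA, B->C, C->CA

  step 3 ⇒ step 4: CABACBACABACACBA ⇒ CA·BA·C·BA·CA·C·BA·CA·BA·C·BA·CA·BA·CA·C·BA
    A ↦ BA
    B ↦ C
    C ↦ CA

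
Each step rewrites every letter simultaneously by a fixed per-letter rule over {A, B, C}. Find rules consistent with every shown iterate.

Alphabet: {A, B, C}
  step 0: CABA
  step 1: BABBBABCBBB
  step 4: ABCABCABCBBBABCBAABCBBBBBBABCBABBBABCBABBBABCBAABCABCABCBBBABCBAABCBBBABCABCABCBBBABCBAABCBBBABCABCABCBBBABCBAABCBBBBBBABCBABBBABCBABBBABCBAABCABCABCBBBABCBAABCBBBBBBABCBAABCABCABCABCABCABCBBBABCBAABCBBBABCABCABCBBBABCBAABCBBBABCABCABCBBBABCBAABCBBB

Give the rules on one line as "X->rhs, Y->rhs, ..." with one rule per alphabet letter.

  step 0 ⇒ step 1: CABA ⇒ BA·BBB·ABC·BBB
    A ↦ BBB
    B ↦ ABC
    C ↦ BA

A->BBB, B->ABC, C->BA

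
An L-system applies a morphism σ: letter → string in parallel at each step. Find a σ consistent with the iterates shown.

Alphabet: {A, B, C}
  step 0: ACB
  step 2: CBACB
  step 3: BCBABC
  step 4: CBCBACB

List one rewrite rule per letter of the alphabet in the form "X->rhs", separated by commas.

A->BA, B->C, C->B

  step 3 ⇒ step 4: BCBABC ⇒ C·B·C·BA·C·B
    A ↦ BA
    B ↦ C
    C ↦ B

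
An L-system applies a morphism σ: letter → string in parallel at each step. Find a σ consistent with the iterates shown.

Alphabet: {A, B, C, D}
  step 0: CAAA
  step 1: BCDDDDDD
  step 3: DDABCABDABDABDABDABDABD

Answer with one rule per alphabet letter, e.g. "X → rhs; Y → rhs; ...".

  step 0 ⇒ step 1: CAAA ⇒ BC·DD·DD·DD
    A ↦ DD
    C ↦ BC
    B ↦ A  (constrained at step 1)
    D ↦ BD  (constrained at step 1)

A->DD, B->A, C->BC, D->BD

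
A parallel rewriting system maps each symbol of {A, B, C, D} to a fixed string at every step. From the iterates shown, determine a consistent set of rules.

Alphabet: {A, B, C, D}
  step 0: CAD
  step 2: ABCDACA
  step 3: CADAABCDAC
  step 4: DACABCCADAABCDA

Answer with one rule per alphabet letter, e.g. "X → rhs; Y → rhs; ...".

  step 3 ⇒ step 4: CADAABCDAC ⇒ DA·C·AB·C·C·A·DA·AB·C·DA
    A ↦ C
    B ↦ A
    C ↦ DA
    D ↦ AB

A->C, B->A, C->DA, D->AB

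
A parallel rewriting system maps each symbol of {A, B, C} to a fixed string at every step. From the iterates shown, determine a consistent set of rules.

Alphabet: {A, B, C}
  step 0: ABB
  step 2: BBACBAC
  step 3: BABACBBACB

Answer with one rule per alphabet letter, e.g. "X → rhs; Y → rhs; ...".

A->C, B->BA, C->B

  step 2 ⇒ step 3: BBACBAC ⇒ BA·BA·C·B·BA·C·B
    A ↦ C
    B ↦ BA
    C ↦ B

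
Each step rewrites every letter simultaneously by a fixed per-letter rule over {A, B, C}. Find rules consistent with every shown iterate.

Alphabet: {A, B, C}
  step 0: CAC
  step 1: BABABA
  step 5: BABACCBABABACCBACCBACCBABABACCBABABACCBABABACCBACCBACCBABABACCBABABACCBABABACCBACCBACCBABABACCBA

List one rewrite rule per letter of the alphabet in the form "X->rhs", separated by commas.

  step 0 ⇒ step 1: CAC ⇒ BA·BA·BA
    A ↦ BA
    C ↦ BA
    B ↦ CC  (constrained at step 1)

A->BA, B->CC, C->BA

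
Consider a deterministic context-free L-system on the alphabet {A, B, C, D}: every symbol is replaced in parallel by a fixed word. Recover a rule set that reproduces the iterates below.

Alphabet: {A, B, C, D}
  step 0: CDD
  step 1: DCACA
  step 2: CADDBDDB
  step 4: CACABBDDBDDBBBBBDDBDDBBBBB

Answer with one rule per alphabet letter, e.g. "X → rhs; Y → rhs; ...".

A->DB, B->BB, C->D, D->CA

  step 1 ⇒ step 2: DCACA ⇒ CA·D·DB·D·DB
    A ↦ DB
    C ↦ D
    D ↦ CA
    B ↦ BB  (constrained at step 2)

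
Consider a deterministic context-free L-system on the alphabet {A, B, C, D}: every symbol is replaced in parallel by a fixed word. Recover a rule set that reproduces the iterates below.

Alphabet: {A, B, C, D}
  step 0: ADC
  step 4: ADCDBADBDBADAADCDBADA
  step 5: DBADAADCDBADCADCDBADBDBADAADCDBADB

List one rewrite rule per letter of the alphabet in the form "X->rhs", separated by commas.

A->DB, B->DC, C->DA, D->A

  step 4 ⇒ step 5: ADCDBADBDBADAADCDBADA ⇒ DB·A·DA·A·DC·DB·A·DC·A·DC·DB·A·DB·DB·A·DA·A·DC·DB·A·DB
    A ↦ DB
    B ↦ DC
    C ↦ DA
    D ↦ A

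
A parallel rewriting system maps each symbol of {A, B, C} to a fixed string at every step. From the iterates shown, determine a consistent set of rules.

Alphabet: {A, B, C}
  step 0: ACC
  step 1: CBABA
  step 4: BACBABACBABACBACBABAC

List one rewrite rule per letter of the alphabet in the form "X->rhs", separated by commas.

  step 0 ⇒ step 1: ACC ⇒ C·BA·BA
    A ↦ C
    C ↦ BA
    B ↦ BA  (constrained at step 1)

A->C, B->BA, C->BA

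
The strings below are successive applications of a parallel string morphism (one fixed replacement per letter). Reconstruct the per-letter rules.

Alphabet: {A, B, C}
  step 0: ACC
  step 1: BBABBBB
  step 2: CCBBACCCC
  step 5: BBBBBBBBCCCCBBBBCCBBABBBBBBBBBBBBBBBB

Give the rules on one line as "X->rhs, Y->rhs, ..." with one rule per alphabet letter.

A->BBA, B->C, C->BB

  step 1 ⇒ step 2: BBABBBB ⇒ C·C·BBA·C·C·C·C
    A ↦ BBA
    B ↦ C
  step 0 ⇒ step 1: ACC ⇒ BBA·BB·BB
    C ↦ BB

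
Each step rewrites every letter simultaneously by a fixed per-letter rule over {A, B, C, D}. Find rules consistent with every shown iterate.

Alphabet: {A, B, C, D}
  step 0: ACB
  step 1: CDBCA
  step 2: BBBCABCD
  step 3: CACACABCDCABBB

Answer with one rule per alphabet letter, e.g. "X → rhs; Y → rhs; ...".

  step 2 ⇒ step 3: BBBCABCD ⇒ CA·CA·CA·B·CD·CA·B·BB
    A ↦ CD
    B ↦ CA
    C ↦ B
    D ↦ BB

A->CD, B->CA, C->B, D->BB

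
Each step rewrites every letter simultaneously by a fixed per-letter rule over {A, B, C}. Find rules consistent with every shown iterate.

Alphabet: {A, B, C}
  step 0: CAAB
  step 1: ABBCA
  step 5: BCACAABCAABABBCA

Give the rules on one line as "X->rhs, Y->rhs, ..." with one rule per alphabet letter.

  step 0 ⇒ step 1: CAAB ⇒ A·B·B·CA
    A ↦ B
    B ↦ CA
    C ↦ A

A->B, B->CA, C->A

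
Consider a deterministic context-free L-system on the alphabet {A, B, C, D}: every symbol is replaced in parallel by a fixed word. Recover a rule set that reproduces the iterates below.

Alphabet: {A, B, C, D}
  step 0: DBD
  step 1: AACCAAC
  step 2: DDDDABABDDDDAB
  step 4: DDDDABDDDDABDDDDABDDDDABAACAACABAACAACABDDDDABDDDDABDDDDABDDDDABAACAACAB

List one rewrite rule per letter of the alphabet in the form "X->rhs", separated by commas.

A->DD, B->C, C->AB, D->AAC

  step 1 ⇒ step 2: AACCAAC ⇒ DD·DD·AB·AB·DD·DD·AB
    A ↦ DD
    C ↦ AB
  step 0 ⇒ step 1: DBD ⇒ AAC·C·AAC
    B ↦ C
  step 0 ⇒ step 1: DBD ⇒ AAC·C·AAC
    D ↦ AAC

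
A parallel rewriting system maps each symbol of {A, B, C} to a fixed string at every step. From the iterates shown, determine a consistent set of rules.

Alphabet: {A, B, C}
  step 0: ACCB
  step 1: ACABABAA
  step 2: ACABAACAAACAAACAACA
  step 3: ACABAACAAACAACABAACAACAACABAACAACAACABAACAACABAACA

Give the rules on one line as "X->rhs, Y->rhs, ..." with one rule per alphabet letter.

A->ACA, B->A, C->BA

  step 2 ⇒ step 3: ACABAACAAACAAACAACA ⇒ ACA·BA·ACA·A·ACA·ACA·BA·ACA·ACA·ACA·BA·ACA·ACA·ACA·BA·ACA·ACA·BA·ACA
    A ↦ ACA
    B ↦ A
    C ↦ BA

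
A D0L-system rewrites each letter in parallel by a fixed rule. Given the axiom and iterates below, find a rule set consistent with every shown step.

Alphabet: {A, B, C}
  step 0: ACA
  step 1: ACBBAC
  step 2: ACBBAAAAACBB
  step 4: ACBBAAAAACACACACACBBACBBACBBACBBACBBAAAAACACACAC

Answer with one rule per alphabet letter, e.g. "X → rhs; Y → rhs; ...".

  step 1 ⇒ step 2: ACBBAC ⇒ AC·BB·AA·AA·AC·BB
    A ↦ AC
    B ↦ AA
    C ↦ BB

A->AC, B->AA, C->BB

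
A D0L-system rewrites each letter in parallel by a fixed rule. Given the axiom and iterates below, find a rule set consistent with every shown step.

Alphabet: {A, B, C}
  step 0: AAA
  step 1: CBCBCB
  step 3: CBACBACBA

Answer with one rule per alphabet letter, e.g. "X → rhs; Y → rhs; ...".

  step 0 ⇒ step 1: AAA ⇒ CB·CB·CB
    A ↦ CB
    B ↦ C  (constrained at step 1)
    C ↦ A  (constrained at step 1)

A->CB, B->C, C->A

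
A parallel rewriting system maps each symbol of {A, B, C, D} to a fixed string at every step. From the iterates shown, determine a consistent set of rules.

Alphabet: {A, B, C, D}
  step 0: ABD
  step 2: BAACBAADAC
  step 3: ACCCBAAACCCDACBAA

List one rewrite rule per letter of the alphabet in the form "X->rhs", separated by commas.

  step 2 ⇒ step 3: BAACBAADAC ⇒ AC·C·C·BAA·AC·C·C·DA·C·BAA
    A ↦ C
    B ↦ AC
    C ↦ BAA
    D ↦ DA

A->C, B->AC, C->BAA, D->DA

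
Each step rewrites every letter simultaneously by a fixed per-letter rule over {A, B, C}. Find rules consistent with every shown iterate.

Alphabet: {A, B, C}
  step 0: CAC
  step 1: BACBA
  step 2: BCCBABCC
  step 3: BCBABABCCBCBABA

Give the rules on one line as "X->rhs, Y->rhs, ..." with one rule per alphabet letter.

A->C, B->BC, C->BA

  step 2 ⇒ step 3: BCCBABCC ⇒ BC·BA·BA·BC·C·BC·BA·BA
    A ↦ C
    B ↦ BC
    C ↦ BA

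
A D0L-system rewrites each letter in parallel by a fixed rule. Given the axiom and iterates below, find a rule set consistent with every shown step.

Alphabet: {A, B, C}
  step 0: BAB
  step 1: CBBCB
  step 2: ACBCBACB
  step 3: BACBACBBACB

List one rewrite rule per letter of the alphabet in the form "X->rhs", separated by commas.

A->B, B->CB, C->A

  step 2 ⇒ step 3: ACBCBACB ⇒ B·A·CB·A·CB·B·A·CB
    A ↦ B
    B ↦ CB
    C ↦ A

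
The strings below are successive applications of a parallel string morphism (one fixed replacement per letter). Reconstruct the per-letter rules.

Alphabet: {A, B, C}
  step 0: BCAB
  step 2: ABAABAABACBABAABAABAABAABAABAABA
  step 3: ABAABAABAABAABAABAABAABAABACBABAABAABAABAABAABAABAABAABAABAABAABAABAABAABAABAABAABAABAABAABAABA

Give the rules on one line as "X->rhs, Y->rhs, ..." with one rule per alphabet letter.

  step 2 ⇒ step 3: ABAABAABACBABAABAABAABAABAABAABA ⇒ ABA·ABA·ABA·ABA·ABA·ABA·ABA·ABA·ABA·CB·ABA·ABA·ABA·ABA·ABA·ABA·ABA·ABA·ABA·ABA·ABA·ABA·ABA·ABA·ABA·ABA·ABA·ABA·ABA·ABA·ABA·ABA
    A ↦ ABA
    B ↦ ABA
    C ↦ CB

A->ABA, B->ABA, C->CB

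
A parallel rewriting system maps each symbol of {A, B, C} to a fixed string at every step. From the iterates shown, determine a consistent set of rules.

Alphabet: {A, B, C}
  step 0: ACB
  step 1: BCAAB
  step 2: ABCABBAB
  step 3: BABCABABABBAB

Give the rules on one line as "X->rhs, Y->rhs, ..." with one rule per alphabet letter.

  step 2 ⇒ step 3: ABCABBAB ⇒ B·AB·CA·B·AB·AB·B·AB
    A ↦ B
    B ↦ AB
    C ↦ CA

A->B, B->AB, C->CA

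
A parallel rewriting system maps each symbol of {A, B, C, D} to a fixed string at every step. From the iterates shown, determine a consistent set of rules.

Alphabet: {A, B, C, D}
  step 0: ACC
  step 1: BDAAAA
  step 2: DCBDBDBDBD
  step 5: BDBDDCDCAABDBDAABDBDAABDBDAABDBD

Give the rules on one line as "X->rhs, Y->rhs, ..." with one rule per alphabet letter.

A->BD, B->D, C->AA, D->C

  step 1 ⇒ step 2: BDAAAA ⇒ D·C·BD·BD·BD·BD
    A ↦ BD
    B ↦ D
    D ↦ C
  step 0 ⇒ step 1: ACC ⇒ BD·AA·AA
    C ↦ AA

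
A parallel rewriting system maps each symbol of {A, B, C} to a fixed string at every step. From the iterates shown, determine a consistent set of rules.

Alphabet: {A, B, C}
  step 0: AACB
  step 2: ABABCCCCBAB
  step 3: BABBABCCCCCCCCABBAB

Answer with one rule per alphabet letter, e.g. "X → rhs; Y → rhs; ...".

  step 2 ⇒ step 3: ABABCCCCBAB ⇒ B·AB·B·AB·CC·CC·CC·CC·AB·B·AB
    A ↦ B
    B ↦ AB
    C ↦ CC

A->B, B->AB, C->CC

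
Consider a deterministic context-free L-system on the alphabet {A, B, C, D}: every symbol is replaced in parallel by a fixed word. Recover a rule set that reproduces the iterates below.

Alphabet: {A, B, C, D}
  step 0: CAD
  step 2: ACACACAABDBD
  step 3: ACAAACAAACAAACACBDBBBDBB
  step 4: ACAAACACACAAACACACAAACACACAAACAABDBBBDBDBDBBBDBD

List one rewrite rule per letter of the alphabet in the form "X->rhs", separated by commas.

A->AC, B->BD, C->AA, D->BB

  step 3 ⇒ step 4: ACAAACAAACAAACACBDBBBDBB ⇒ AC·AA·AC·AC·AC·AA·AC·AC·AC·AA·AC·AC·AC·AA·AC·AA·BD·BB·BD·BD·BD·BB·BD·BD
    A ↦ AC
    B ↦ BD
    C ↦ AA
    D ↦ BB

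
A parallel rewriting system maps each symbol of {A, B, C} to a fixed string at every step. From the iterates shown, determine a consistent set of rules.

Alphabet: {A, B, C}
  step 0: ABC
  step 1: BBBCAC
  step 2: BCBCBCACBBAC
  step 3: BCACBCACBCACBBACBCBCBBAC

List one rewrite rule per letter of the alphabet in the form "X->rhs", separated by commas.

  step 2 ⇒ step 3: BCBCBCACBBAC ⇒ BC·AC·BC·AC·BC·AC·BB·AC·BC·BC·BB·AC
    A ↦ BB
    B ↦ BC
    C ↦ AC

A->BB, B->BC, C->AC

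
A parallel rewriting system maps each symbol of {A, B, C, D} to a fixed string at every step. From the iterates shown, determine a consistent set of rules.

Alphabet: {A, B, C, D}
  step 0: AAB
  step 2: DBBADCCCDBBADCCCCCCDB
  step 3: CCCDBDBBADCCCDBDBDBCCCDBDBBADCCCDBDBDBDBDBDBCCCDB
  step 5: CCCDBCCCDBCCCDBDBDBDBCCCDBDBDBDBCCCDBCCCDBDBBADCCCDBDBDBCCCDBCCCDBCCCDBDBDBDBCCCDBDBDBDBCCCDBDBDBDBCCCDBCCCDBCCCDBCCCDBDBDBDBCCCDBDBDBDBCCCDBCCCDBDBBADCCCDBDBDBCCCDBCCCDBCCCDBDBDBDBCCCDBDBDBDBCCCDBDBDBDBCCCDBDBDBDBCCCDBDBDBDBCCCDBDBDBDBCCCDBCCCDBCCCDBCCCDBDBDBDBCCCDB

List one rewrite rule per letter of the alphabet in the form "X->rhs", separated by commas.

A->BAD, B->DB, C->DB, D->CCC

  step 2 ⇒ step 3: DBBADCCCDBBADCCCCCCDB ⇒ CCC·DB·DB·BAD·CCC·DB·DB·DB·CCC·DB·DB·BAD·CCC·DB·DB·DB·DB·DB·DB·CCC·DB
    A ↦ BAD
    B ↦ DB
    C ↦ DB
    D ↦ CCC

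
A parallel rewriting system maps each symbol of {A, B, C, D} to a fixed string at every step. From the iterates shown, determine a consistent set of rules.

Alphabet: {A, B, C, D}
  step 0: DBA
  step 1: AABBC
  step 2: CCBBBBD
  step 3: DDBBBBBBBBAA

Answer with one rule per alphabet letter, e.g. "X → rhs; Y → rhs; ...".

  step 2 ⇒ step 3: CCBBBBD ⇒ D·D·BB·BB·BB·BB·AA
    B ↦ BB
    C ↦ D
    D ↦ AA
  step 0 ⇒ step 1: DBA ⇒ AA·BB·C
    A ↦ C

A->C, B->BB, C->D, D->AA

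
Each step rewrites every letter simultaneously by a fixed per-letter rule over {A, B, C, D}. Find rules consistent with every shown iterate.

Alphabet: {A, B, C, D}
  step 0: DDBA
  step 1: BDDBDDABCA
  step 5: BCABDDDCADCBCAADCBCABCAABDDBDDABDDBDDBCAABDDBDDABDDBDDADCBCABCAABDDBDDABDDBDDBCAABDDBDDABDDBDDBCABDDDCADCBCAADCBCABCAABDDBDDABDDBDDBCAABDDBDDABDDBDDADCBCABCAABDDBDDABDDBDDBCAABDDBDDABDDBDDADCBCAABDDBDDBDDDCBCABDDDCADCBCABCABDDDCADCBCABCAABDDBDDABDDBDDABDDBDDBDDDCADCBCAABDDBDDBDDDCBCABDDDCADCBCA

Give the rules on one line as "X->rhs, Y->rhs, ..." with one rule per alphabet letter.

A->BCA, B->A, C->DC, D->BDD

  step 0 ⇒ step 1: DDBA ⇒ BDD·BDD·A·BCA
    A ↦ BCA
    B ↦ A
    D ↦ BDD
    C ↦ DC  (constrained at step 1)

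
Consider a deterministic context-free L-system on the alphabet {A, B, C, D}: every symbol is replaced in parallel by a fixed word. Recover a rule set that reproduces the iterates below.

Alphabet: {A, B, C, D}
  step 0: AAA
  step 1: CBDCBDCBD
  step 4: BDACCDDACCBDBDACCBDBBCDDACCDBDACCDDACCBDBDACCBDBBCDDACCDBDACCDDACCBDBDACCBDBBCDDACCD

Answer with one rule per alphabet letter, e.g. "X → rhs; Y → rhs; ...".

A->CBD, B->CD, C->B, D->DAC

  step 0 ⇒ step 1: AAA ⇒ CBD·CBD·CBD
    A ↦ CBD
    B ↦ CD  (constrained at step 1)
    C ↦ B  (constrained at step 1)
    D ↦ DAC  (constrained at step 1)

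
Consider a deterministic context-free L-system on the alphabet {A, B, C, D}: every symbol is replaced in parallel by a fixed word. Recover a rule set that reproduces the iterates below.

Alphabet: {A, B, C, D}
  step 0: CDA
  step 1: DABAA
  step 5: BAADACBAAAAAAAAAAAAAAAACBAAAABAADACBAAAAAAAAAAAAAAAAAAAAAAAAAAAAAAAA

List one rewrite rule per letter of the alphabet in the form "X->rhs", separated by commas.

  step 0 ⇒ step 1: CDA ⇒ DA·B·AA
    A ↦ AA
    C ↦ DA
    D ↦ B
    B ↦ CB  (constrained at step 1)

A->AA, B->CB, C->DA, D->B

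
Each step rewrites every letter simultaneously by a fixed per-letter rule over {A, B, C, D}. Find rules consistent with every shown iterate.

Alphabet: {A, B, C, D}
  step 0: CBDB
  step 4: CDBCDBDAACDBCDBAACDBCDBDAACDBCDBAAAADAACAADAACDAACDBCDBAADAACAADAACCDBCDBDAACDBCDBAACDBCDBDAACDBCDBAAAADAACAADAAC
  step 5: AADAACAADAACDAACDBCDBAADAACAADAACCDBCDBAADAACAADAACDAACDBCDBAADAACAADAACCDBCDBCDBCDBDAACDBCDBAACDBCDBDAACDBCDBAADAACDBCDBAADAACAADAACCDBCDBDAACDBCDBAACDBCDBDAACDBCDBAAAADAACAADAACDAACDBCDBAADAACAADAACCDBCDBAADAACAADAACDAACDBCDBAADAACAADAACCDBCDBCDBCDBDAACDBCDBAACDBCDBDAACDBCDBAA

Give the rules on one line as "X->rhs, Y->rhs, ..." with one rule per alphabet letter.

A->CDB, B->C, C->AA, D->DAA

  step 4 ⇒ step 5: CDBCDBDAACDBCDBAACDBCDBDAACDBCDBAAAADAACAADAACDAACDBCDBAADAACAADAACCDBCDBDAACDBCDBAACDBCDBDAACDBCDBAAAADAACAADAAC ⇒ AA·DAA·C·AA·DAA·C·DAA·CDB·CDB·AA·DAA·C·AA·DAA·C·CDB·CDB·AA·DAA·C·AA·DAA·C·DAA·CDB·CDB·AA·DAA·C·AA·DAA·C·CDB·CDB·CDB·CDB·DAA·CDB·CDB·AA·CDB·CDB·DAA·CDB·CDB·AA·DAA·CDB·CDB·AA·DAA·C·AA·DAA·C·CDB·CDB·DAA·CDB·CDB·AA·CDB·CDB·DAA·CDB·CDB·AA·AA·DAA·C·AA·DAA·C·DAA·CDB·CDB·AA·DAA·C·AA·DAA·C·CDB·CDB·AA·DAA·C·AA·DAA·C·DAA·CDB·CDB·AA·DAA·C·AA·DAA·C·CDB·CDB·CDB·CDB·DAA·CDB·CDB·AA·CDB·CDB·DAA·CDB·CDB·AA
    A ↦ CDB
    B ↦ C
    C ↦ AA
    D ↦ DAA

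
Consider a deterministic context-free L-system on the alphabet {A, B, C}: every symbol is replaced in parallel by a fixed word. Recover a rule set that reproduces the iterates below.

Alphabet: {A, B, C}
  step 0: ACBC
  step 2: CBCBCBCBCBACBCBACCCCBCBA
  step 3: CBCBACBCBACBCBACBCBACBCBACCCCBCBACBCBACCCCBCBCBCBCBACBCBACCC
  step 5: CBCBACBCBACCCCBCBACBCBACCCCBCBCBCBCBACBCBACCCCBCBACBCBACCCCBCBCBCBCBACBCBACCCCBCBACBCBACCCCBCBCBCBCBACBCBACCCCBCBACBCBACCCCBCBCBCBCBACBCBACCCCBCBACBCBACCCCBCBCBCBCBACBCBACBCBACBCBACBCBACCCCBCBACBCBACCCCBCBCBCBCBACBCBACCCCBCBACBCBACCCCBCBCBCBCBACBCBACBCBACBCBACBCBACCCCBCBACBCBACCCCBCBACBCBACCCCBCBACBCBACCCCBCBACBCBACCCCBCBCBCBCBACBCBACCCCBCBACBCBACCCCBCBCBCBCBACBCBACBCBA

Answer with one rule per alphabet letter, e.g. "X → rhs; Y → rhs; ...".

  step 2 ⇒ step 3: CBCBCBCBCBACBCBACCCCBCBA ⇒ CB·CBA·CB·CBA·CB·CBA·CB·CBA·CB·CBA·CCC·CB·CBA·CB·CBA·CCC·CB·CB·CB·CB·CBA·CB·CBA·CCC
    A ↦ CCC
    B ↦ CBA
    C ↦ CB

A->CCC, B->CBA, C->CB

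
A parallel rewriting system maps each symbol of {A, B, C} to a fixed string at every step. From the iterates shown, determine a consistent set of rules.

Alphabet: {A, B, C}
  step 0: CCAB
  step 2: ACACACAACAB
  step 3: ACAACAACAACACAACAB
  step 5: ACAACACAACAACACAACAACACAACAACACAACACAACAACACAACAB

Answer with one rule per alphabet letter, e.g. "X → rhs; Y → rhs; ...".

  step 2 ⇒ step 3: ACACACAACAB ⇒ AC·A·AC·A·AC·A·AC·AC·A·AC·AB
    A ↦ AC
    B ↦ AB
    C ↦ A

A->AC, B->AB, C->A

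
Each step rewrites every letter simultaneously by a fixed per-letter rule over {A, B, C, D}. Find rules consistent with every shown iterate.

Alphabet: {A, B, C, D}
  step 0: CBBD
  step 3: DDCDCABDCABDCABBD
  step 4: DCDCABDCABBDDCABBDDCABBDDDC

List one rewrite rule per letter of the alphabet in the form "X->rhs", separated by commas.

A->B, B->D, C->AB, D->DC

  step 3 ⇒ step 4: DDCDCABDCABDCABBD ⇒ DC·DC·AB·DC·AB·B·D·DC·AB·B·D·DC·AB·B·D·D·DC
    A ↦ B
    B ↦ D
    C ↦ AB
    D ↦ DC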